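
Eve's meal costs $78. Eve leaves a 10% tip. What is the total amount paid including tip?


Calculate the tip:
10% of $78 = $7.80
Add tip to meal cost:
$78 + $7.80 = $85.80

$85.80


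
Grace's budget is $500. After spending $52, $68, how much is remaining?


Add up expenses:
$52 + $68 = $120
Subtract from budget:
$500 - $120 = $380

$380


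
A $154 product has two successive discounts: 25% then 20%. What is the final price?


First discount:
25% of $154 = $38.50
Price after first discount:
$154 - $38.50 = $115.50
Second discount:
20% of $115.50 = $23.10
Final price:
$115.50 - $23.10 = $92.40

$92.40


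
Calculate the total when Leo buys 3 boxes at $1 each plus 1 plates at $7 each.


Cost of boxes:
3 x $1 = $3
Cost of plates:
1 x $7 = $7
Add both:
$3 + $7 = $10

$10


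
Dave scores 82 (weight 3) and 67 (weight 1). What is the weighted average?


Weighted sum:
3 x 82 + 1 x 67 = 313
Total weight:
3 + 1 = 4
Weighted average:
313 / 4 = 78.25

78.25


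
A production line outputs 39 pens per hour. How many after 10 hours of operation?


Production rate: 39 pens per hour
Time: 10 hours
Total: 39 x 10 = 390 pens

390 pens


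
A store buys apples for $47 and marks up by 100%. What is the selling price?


Calculate the markup amount:
100% of $47 = $47
Add to cost:
$47 + $47 = $94

$94


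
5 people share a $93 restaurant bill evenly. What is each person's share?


Total bill: $93
Number of people: 5
Each pays: $93 / 5 = $18.60

$18.60


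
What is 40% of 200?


Convert percentage to decimal:
40% = 0.4
Multiply:
200 x 0.4 = 80

80


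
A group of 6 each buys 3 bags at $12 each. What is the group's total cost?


Cost per person:
3 x $12 = $36
Group total:
6 x $36 = $216

$216


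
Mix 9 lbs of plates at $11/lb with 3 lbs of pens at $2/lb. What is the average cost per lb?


Cost of plates:
9 x $11 = $99
Cost of pens:
3 x $2 = $6
Total cost: $99 + $6 = $105
Total weight: 12 lbs
Average: $105 / 12 = $8.75/lb

$8.75/lb


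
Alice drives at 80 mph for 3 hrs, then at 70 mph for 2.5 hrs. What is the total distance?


Leg 1 distance:
80 x 3 = 240 miles
Leg 2 distance:
70 x 2.5 = 175 miles
Total distance:
240 + 175 = 415 miles

415 miles


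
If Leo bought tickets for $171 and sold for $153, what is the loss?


Selling price = $153
Cost price = $171
Loss = cost price - selling price:
Loss = $171 - $153 = $18

$18


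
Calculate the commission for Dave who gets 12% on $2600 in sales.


Convert rate to decimal:
12% = 0.12
Multiply by sales:
$2600 x 0.12 = $312

$312


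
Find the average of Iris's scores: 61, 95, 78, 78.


Add the scores:
61 + 95 + 78 + 78 = 312
Divide by the number of tests:
312 / 4 = 78

78


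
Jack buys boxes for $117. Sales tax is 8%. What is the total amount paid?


Calculate the tax:
8% of $117 = $9.36
Add tax to price:
$117 + $9.36 = $126.36

$126.36


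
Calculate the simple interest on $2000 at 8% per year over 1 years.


Use the formula I = P x R x T / 100
P x R x T = 2000 x 8 x 1 = 16000
I = 16000 / 100 = $160

$160


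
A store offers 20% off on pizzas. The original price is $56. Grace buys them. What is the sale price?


Calculate the discount amount:
20% of $56 = $11.20
Subtract from original:
$56 - $11.20 = $44.80

$44.80


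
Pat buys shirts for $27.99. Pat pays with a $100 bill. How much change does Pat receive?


Start with the amount paid:
$100
Subtract the price:
$100 - $27.99 = $72.01

$72.01


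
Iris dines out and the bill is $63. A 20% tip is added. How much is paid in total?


Calculate the tip:
20% of $63 = $12.60
Add tip to meal cost:
$63 + $12.60 = $75.60

$75.60


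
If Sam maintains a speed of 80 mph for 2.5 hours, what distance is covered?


Use the formula: distance = speed x time
Speed = 80 mph, Time = 2.5 hours
80 x 2.5 = 200 miles

200 miles


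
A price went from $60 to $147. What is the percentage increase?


Find the absolute change:
|147 - 60| = 87
Divide by original and multiply by 100:
87 / 60 x 100 = 145%

145%


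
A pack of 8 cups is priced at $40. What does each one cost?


Total cost: $40
Number of items: 8
Unit price: $40 / 8 = $5

$5


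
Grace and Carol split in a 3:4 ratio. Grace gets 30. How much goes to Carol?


Find the multiplier:
30 / 3 = 10
Apply to Carol's share:
4 x 10 = 40

40


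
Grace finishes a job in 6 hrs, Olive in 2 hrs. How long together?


Grace's rate: 1/6 of the job per hour
Olive's rate: 1/2 of the job per hour
Combined rate: 1/6 + 1/2 = 2/3 per hour
Time = 1 / (2/3) = 3/2 = 1.5 hours

1.5 hours


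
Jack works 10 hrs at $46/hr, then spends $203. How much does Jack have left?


Calculate earnings:
10 x $46 = $460
Subtract spending:
$460 - $203 = $257

$257


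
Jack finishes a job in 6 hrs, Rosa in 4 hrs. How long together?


Jack's rate: 1/6 of the job per hour
Rosa's rate: 1/4 of the job per hour
Combined rate: 1/6 + 1/4 = 5/12 per hour
Time = 1 / (5/12) = 12/5 = 2.4 hours

2.4 hours


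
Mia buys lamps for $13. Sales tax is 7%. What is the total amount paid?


Calculate the tax:
7% of $13 = $0.91
Add tax to price:
$13 + $0.91 = $13.91

$13.91


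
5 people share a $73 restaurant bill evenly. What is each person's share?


Total bill: $73
Number of people: 5
Each pays: $73 / 5 = $14.60

$14.60


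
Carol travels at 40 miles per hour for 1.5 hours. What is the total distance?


Use the formula: distance = speed x time
Speed = 40 mph, Time = 1.5 hours
40 x 1.5 = 60 miles

60 miles


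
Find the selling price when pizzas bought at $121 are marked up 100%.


Calculate the markup amount:
100% of $121 = $121
Add to cost:
$121 + $121 = $242

$242


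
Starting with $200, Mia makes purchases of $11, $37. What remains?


Add up expenses:
$11 + $37 = $48
Subtract from budget:
$200 - $48 = $152

$152


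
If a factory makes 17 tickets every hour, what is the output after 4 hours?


Production rate: 17 tickets per hour
Time: 4 hours
Total: 17 x 4 = 68 tickets

68 tickets


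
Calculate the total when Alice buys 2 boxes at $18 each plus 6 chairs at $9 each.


Cost of boxes:
2 x $18 = $36
Cost of chairs:
6 x $9 = $54
Add both:
$36 + $54 = $90

$90


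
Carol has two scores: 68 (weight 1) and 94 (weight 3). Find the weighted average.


Weighted sum:
1 x 68 + 3 x 94 = 350
Total weight:
1 + 3 = 4
Weighted average:
350 / 4 = 87.5

87.5


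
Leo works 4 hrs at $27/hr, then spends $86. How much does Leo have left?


Calculate earnings:
4 x $27 = $108
Subtract spending:
$108 - $86 = $22

$22


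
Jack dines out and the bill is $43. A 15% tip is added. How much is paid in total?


Calculate the tip:
15% of $43 = $6.45
Add tip to meal cost:
$43 + $6.45 = $49.45

$49.45


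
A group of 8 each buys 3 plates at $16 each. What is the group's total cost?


Cost per person:
3 x $16 = $48
Group total:
8 x $48 = $384

$384


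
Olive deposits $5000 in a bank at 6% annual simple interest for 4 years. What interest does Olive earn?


Use the formula I = P x R x T / 100
P x R x T = 5000 x 6 x 4 = 120000
I = 120000 / 100 = $1200

$1200


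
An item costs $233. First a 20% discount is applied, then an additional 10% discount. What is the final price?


First discount:
20% of $233 = $46.60
Price after first discount:
$233 - $46.60 = $186.40
Second discount:
10% of $186.40 = $18.64
Final price:
$186.40 - $18.64 = $167.76

$167.76


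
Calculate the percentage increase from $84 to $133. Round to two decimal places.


Find the absolute change:
|133 - 84| = 49
Divide by original and multiply by 100:
49 / 84 x 100 = 58.3333...% ≈ 58.33%

58.33%


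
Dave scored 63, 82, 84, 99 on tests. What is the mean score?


Add the scores:
63 + 82 + 84 + 99 = 328
Divide by the number of tests:
328 / 4 = 82

82


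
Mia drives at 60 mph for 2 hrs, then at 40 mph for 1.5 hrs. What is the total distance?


Leg 1 distance:
60 x 2 = 120 miles
Leg 2 distance:
40 x 1.5 = 60 miles
Total distance:
120 + 60 = 180 miles

180 miles


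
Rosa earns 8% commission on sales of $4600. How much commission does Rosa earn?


Convert rate to decimal:
8% = 0.08
Multiply by sales:
$4600 x 0.08 = $368

$368


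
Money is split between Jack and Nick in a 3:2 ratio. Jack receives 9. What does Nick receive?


Find the multiplier:
9 / 3 = 3
Apply to Nick's share:
2 x 3 = 6

6


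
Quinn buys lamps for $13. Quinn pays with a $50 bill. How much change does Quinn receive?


Start with the amount paid:
$50
Subtract the price:
$50 - $13 = $37

$37


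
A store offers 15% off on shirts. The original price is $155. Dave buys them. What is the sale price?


Calculate the discount amount:
15% of $155 = $23.25
Subtract from original:
$155 - $23.25 = $131.75

$131.75


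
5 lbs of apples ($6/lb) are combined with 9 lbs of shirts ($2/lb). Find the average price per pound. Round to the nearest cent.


Cost of apples:
5 x $6 = $30
Cost of shirts:
9 x $2 = $18
Total cost: $30 + $18 = $48
Total weight: 14 lbs
Average: $48 / 14 = $3.4285... ≈ $3.43/lb

$3.43/lb


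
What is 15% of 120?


Convert percentage to decimal:
15% = 0.15
Multiply:
120 x 0.15 = 18

18


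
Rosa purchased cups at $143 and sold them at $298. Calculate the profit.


Selling price = $298
Cost price = $143
Profit = selling price - cost price:
Profit = $298 - $143 = $155

$155


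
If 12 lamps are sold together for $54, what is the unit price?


Total cost: $54
Number of items: 12
Unit price: $54 / 12 = $4.50

$4.50


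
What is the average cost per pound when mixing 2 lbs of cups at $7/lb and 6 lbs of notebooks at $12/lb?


Cost of cups:
2 x $7 = $14
Cost of notebooks:
6 x $12 = $72
Total cost: $14 + $72 = $86
Total weight: 8 lbs
Average: $86 / 8 = $10.75/lb

$10.75/lb


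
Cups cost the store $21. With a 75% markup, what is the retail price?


Calculate the markup amount:
75% of $21 = $15.75
Add to cost:
$21 + $15.75 = $36.75

$36.75


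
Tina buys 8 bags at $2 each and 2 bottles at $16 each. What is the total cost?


Cost of bags:
8 x $2 = $16
Cost of bottles:
2 x $16 = $32
Add both:
$16 + $32 = $48

$48


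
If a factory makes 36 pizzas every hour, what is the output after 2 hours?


Production rate: 36 pizzas per hour
Time: 2 hours
Total: 36 x 2 = 72 pizzas

72 pizzas


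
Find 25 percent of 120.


Convert percentage to decimal:
25% = 0.25
Multiply:
120 x 0.25 = 30

30


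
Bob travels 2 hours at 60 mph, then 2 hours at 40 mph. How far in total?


Leg 1 distance:
60 x 2 = 120 miles
Leg 2 distance:
40 x 2 = 80 miles
Total distance:
120 + 80 = 200 miles

200 miles


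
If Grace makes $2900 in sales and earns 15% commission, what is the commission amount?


Convert rate to decimal:
15% = 0.15
Multiply by sales:
$2900 x 0.15 = $435

$435


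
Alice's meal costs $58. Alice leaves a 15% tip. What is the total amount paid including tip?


Calculate the tip:
15% of $58 = $8.70
Add tip to meal cost:
$58 + $8.70 = $66.70

$66.70


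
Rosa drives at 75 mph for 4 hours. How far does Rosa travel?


Use the formula: distance = speed x time
Speed = 75 mph, Time = 4 hours
75 x 4 = 300 miles

300 miles


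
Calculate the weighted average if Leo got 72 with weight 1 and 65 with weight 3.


Weighted sum:
1 x 72 + 3 x 65 = 267
Total weight:
1 + 3 = 4
Weighted average:
267 / 4 = 66.75

66.75


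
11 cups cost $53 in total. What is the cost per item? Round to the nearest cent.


Total cost: $53
Number of items: 11
Unit price: $53 / 11 = $4.8181... ≈ $4.82

$4.82


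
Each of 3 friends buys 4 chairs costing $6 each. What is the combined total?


Cost per person:
4 x $6 = $24
Group total:
3 x $24 = $72

$72


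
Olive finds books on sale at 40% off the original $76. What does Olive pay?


Calculate the discount amount:
40% of $76 = $30.40
Subtract from original:
$76 - $30.40 = $45.60

$45.60


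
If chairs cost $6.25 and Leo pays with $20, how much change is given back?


Start with the amount paid:
$20
Subtract the price:
$20 - $6.25 = $13.75

$13.75


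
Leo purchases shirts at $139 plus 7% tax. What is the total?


Calculate the tax:
7% of $139 = $9.73
Add tax to price:
$139 + $9.73 = $148.73

$148.73


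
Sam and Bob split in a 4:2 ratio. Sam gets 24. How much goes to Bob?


Find the multiplier:
24 / 4 = 6
Apply to Bob's share:
2 x 6 = 12

12


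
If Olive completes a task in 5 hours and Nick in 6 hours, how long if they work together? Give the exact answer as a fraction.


Olive's rate: 1/5 of the job per hour
Nick's rate: 1/6 of the job per hour
Combined rate: 1/5 + 1/6 = 11/30 per hour
Time = 1 / (11/30) = 30/11 hours (≈ 2.73 hours)

30/11 hours


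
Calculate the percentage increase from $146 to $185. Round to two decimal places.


Find the absolute change:
|185 - 146| = 39
Divide by original and multiply by 100:
39 / 146 x 100 = 26.7123...% ≈ 26.71%

26.71%


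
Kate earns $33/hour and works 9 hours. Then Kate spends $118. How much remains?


Calculate earnings:
9 x $33 = $297
Subtract spending:
$297 - $118 = $179

$179


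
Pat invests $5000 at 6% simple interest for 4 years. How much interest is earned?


Use the formula I = P x R x T / 100
P x R x T = 5000 x 6 x 4 = 120000
I = 120000 / 100 = $1200

$1200


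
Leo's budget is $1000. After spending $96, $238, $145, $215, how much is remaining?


Add up expenses:
$96 + $238 + $145 + $215 = $694
Subtract from budget:
$1000 - $694 = $306

$306


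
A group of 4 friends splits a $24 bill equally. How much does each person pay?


Total bill: $24
Number of people: 4
Each pays: $24 / 4 = $6

$6


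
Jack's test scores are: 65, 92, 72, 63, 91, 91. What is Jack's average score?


Add the scores:
65 + 92 + 72 + 63 + 91 + 91 = 474
Divide by the number of tests:
474 / 6 = 79

79


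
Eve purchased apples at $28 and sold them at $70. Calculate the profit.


Selling price = $70
Cost price = $28
Profit = selling price - cost price:
Profit = $70 - $28 = $42

$42


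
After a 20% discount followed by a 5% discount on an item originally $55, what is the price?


First discount:
20% of $55 = $11
Price after first discount:
$55 - $11 = $44
Second discount:
5% of $44 = $2.20
Final price:
$44 - $2.20 = $41.80

$41.80


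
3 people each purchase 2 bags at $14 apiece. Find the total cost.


Cost per person:
2 x $14 = $28
Group total:
3 x $28 = $84

$84


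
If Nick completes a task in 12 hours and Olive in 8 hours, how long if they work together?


Nick's rate: 1/12 of the job per hour
Olive's rate: 1/8 of the job per hour
Combined rate: 1/12 + 1/8 = 5/24 per hour
Time = 1 / (5/24) = 24/5 = 4.8 hours

4.8 hours


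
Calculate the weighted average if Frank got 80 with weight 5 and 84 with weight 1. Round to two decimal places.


Weighted sum:
5 x 80 + 1 x 84 = 484
Total weight:
5 + 1 = 6
Weighted average:
484 / 6 = 80.6666... ≈ 80.67

80.67


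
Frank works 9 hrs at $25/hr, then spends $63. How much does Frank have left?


Calculate earnings:
9 x $25 = $225
Subtract spending:
$225 - $63 = $162

$162


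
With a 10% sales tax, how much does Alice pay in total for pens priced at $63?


Calculate the tax:
10% of $63 = $6.30
Add tax to price:
$63 + $6.30 = $69.30

$69.30


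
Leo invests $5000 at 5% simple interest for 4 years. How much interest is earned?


Use the formula I = P x R x T / 100
P x R x T = 5000 x 5 x 4 = 100000
I = 100000 / 100 = $1000

$1000


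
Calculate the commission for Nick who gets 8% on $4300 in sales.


Convert rate to decimal:
8% = 0.08
Multiply by sales:
$4300 x 0.08 = $344

$344


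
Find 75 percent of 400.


Convert percentage to decimal:
75% = 0.75
Multiply:
400 x 0.75 = 300

300


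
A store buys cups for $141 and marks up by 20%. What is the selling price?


Calculate the markup amount:
20% of $141 = $28.20
Add to cost:
$141 + $28.20 = $169.20

$169.20


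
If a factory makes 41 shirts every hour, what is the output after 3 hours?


Production rate: 41 shirts per hour
Time: 3 hours
Total: 41 x 3 = 123 shirts

123 shirts


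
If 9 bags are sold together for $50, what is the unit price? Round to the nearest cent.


Total cost: $50
Number of items: 9
Unit price: $50 / 9 = $5.5555... ≈ $5.56

$5.56


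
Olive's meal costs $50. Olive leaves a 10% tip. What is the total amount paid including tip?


Calculate the tip:
10% of $50 = $5
Add tip to meal cost:
$50 + $5 = $55

$55


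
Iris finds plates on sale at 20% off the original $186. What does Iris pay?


Calculate the discount amount:
20% of $186 = $37.20
Subtract from original:
$186 - $37.20 = $148.80

$148.80


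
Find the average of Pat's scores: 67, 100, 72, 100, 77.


Add the scores:
67 + 100 + 72 + 100 + 77 = 416
Divide by the number of tests:
416 / 5 = 83.2

83.2


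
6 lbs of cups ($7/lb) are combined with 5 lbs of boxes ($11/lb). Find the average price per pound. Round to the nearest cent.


Cost of cups:
6 x $7 = $42
Cost of boxes:
5 x $11 = $55
Total cost: $42 + $55 = $97
Total weight: 11 lbs
Average: $97 / 11 = $8.8181... ≈ $8.82/lb

$8.82/lb


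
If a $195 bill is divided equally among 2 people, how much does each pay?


Total bill: $195
Number of people: 2
Each pays: $195 / 2 = $97.50

$97.50


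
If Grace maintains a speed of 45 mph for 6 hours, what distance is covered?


Use the formula: distance = speed x time
Speed = 45 mph, Time = 6 hours
45 x 6 = 270 miles

270 miles


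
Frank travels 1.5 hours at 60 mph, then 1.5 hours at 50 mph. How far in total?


Leg 1 distance:
60 x 1.5 = 90 miles
Leg 2 distance:
50 x 1.5 = 75 miles
Total distance:
90 + 75 = 165 miles

165 miles


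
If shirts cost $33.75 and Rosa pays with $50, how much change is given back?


Start with the amount paid:
$50
Subtract the price:
$50 - $33.75 = $16.25

$16.25


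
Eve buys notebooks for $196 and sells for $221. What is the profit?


Selling price = $221
Cost price = $196
Profit = selling price - cost price:
Profit = $221 - $196 = $25

$25


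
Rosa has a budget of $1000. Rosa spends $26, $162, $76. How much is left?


Add up expenses:
$26 + $162 + $76 = $264
Subtract from budget:
$1000 - $264 = $736

$736


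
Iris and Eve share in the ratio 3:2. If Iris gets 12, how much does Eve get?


Find the multiplier:
12 / 3 = 4
Apply to Eve's share:
2 x 4 = 8

8


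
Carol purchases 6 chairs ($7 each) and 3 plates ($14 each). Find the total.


Cost of chairs:
6 x $7 = $42
Cost of plates:
3 x $14 = $42
Add both:
$42 + $42 = $84

$84


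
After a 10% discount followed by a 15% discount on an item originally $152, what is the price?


First discount:
10% of $152 = $15.20
Price after first discount:
$152 - $15.20 = $136.80
Second discount:
15% of $136.80 = $20.52
Final price:
$136.80 - $20.52 = $116.28

$116.28


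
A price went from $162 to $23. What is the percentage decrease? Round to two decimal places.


Find the absolute change:
|23 - 162| = 139
Divide by original and multiply by 100:
139 / 162 x 100 = 85.8024...% ≈ 85.8%

85.8%


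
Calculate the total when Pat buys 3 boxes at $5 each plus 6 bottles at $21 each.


Cost of boxes:
3 x $5 = $15
Cost of bottles:
6 x $21 = $126
Add both:
$15 + $126 = $141

$141


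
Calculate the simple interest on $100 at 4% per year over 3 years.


Use the formula I = P x R x T / 100
P x R x T = 100 x 4 x 3 = 1200
I = 1200 / 100 = $12

$12


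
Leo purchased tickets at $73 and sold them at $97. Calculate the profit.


Selling price = $97
Cost price = $73
Profit = selling price - cost price:
Profit = $97 - $73 = $24

$24


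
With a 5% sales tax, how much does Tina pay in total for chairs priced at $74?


Calculate the tax:
5% of $74 = $3.70
Add tax to price:
$74 + $3.70 = $77.70

$77.70


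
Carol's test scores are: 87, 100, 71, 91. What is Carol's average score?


Add the scores:
87 + 100 + 71 + 91 = 349
Divide by the number of tests:
349 / 4 = 87.25

87.25


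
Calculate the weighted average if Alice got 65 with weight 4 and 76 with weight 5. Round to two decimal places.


Weighted sum:
4 x 65 + 5 x 76 = 640
Total weight:
4 + 5 = 9
Weighted average:
640 / 9 = 71.1111... ≈ 71.11

71.11


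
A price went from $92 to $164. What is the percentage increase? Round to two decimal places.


Find the absolute change:
|164 - 92| = 72
Divide by original and multiply by 100:
72 / 92 x 100 = 78.2608...% ≈ 78.26%

78.26%


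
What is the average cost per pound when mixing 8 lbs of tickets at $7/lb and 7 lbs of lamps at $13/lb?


Cost of tickets:
8 x $7 = $56
Cost of lamps:
7 x $13 = $91
Total cost: $56 + $91 = $147
Total weight: 15 lbs
Average: $147 / 15 = $9.80/lb

$9.80/lb


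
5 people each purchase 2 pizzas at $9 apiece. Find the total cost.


Cost per person:
2 x $9 = $18
Group total:
5 x $18 = $90

$90


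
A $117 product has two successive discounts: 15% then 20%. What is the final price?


First discount:
15% of $117 = $17.55
Price after first discount:
$117 - $17.55 = $99.45
Second discount:
20% of $99.45 = $19.89
Final price:
$99.45 - $19.89 = $79.56

$79.56


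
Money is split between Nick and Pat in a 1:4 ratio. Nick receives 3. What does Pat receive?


Find the multiplier:
3 / 1 = 3
Apply to Pat's share:
4 x 3 = 12

12


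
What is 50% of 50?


Convert percentage to decimal:
50% = 0.5
Multiply:
50 x 0.5 = 25

25


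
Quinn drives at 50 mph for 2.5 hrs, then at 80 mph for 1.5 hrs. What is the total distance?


Leg 1 distance:
50 x 2.5 = 125 miles
Leg 2 distance:
80 x 1.5 = 120 miles
Total distance:
125 + 120 = 245 miles

245 miles


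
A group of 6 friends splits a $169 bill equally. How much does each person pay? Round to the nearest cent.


Total bill: $169
Number of people: 6
Each pays: $169 / 6 = $28.1666... ≈ $28.17

$28.17


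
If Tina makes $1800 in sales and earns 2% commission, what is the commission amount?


Convert rate to decimal:
2% = 0.02
Multiply by sales:
$1800 x 0.02 = $36

$36


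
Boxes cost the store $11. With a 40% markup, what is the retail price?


Calculate the markup amount:
40% of $11 = $4.40
Add to cost:
$11 + $4.40 = $15.40

$15.40


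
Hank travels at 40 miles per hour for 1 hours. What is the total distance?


Use the formula: distance = speed x time
Speed = 40 mph, Time = 1 hours
40 x 1 = 40 miles

40 miles


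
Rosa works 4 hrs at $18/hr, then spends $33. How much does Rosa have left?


Calculate earnings:
4 x $18 = $72
Subtract spending:
$72 - $33 = $39

$39


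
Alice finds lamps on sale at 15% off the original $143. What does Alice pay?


Calculate the discount amount:
15% of $143 = $21.45
Subtract from original:
$143 - $21.45 = $121.55

$121.55


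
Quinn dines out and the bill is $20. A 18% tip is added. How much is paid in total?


Calculate the tip:
18% of $20 = $3.60
Add tip to meal cost:
$20 + $3.60 = $23.60

$23.60


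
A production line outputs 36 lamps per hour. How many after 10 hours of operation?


Production rate: 36 lamps per hour
Time: 10 hours
Total: 36 x 10 = 360 lamps

360 lamps


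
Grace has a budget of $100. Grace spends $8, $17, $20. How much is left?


Add up expenses:
$8 + $17 + $20 = $45
Subtract from budget:
$100 - $45 = $55

$55


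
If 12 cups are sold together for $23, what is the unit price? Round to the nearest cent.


Total cost: $23
Number of items: 12
Unit price: $23 / 12 = $1.9166... ≈ $1.92

$1.92


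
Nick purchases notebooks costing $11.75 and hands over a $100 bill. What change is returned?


Start with the amount paid:
$100
Subtract the price:
$100 - $11.75 = $88.25

$88.25


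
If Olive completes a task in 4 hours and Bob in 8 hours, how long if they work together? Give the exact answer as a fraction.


Olive's rate: 1/4 of the job per hour
Bob's rate: 1/8 of the job per hour
Combined rate: 1/4 + 1/8 = 3/8 per hour
Time = 1 / (3/8) = 8/3 hours (≈ 2.67 hours)

8/3 hours


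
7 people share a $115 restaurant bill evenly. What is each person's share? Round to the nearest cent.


Total bill: $115
Number of people: 7
Each pays: $115 / 7 = $16.4285... ≈ $16.43

$16.43


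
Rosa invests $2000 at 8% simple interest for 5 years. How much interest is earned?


Use the formula I = P x R x T / 100
P x R x T = 2000 x 8 x 5 = 80000
I = 80000 / 100 = $800

$800


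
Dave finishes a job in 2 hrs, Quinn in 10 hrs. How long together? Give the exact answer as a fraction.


Dave's rate: 1/2 of the job per hour
Quinn's rate: 1/10 of the job per hour
Combined rate: 1/2 + 1/10 = 3/5 per hour
Time = 1 / (3/5) = 5/3 hours (≈ 1.67 hours)

5/3 hours


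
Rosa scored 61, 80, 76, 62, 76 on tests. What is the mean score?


Add the scores:
61 + 80 + 76 + 62 + 76 = 355
Divide by the number of tests:
355 / 5 = 71

71


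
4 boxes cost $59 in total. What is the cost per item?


Total cost: $59
Number of items: 4
Unit price: $59 / 4 = $14.75

$14.75


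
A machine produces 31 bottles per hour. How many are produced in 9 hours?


Production rate: 31 bottles per hour
Time: 9 hours
Total: 31 x 9 = 279 bottles

279 bottles


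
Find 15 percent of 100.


Convert percentage to decimal:
15% = 0.15
Multiply:
100 x 0.15 = 15

15


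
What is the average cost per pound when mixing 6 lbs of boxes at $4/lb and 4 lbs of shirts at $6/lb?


Cost of boxes:
6 x $4 = $24
Cost of shirts:
4 x $6 = $24
Total cost: $24 + $24 = $48
Total weight: 10 lbs
Average: $48 / 10 = $4.80/lb

$4.80/lb


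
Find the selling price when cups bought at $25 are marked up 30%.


Calculate the markup amount:
30% of $25 = $7.50
Add to cost:
$25 + $7.50 = $32.50

$32.50


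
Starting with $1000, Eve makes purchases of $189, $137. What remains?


Add up expenses:
$189 + $137 = $326
Subtract from budget:
$1000 - $326 = $674

$674


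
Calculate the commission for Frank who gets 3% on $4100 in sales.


Convert rate to decimal:
3% = 0.03
Multiply by sales:
$4100 x 0.03 = $123

$123


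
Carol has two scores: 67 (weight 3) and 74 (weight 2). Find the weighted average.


Weighted sum:
3 x 67 + 2 x 74 = 349
Total weight:
3 + 2 = 5
Weighted average:
349 / 5 = 69.8

69.8


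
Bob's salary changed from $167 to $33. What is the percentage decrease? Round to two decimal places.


Find the absolute change:
|33 - 167| = 134
Divide by original and multiply by 100:
134 / 167 x 100 = 80.2395...% ≈ 80.24%

80.24%


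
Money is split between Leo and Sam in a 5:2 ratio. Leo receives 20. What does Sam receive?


Find the multiplier:
20 / 5 = 4
Apply to Sam's share:
2 x 4 = 8

8


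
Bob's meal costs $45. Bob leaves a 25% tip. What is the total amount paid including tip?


Calculate the tip:
25% of $45 = $11.25
Add tip to meal cost:
$45 + $11.25 = $56.25

$56.25


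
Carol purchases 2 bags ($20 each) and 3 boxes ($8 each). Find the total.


Cost of bags:
2 x $20 = $40
Cost of boxes:
3 x $8 = $24
Add both:
$40 + $24 = $64

$64


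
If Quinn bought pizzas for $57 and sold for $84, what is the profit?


Selling price = $84
Cost price = $57
Profit = selling price - cost price:
Profit = $84 - $57 = $27

$27


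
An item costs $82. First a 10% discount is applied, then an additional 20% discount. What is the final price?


First discount:
10% of $82 = $8.20
Price after first discount:
$82 - $8.20 = $73.80
Second discount:
20% of $73.80 = $14.76
Final price:
$73.80 - $14.76 = $59.04

$59.04


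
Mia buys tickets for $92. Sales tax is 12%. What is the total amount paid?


Calculate the tax:
12% of $92 = $11.04
Add tax to price:
$92 + $11.04 = $103.04

$103.04


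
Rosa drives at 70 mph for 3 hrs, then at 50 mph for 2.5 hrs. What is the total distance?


Leg 1 distance:
70 x 3 = 210 miles
Leg 2 distance:
50 x 2.5 = 125 miles
Total distance:
210 + 125 = 335 miles

335 miles


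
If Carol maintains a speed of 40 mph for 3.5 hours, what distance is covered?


Use the formula: distance = speed x time
Speed = 40 mph, Time = 3.5 hours
40 x 3.5 = 140 miles

140 miles


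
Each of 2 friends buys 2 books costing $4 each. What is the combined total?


Cost per person:
2 x $4 = $8
Group total:
2 x $8 = $16

$16


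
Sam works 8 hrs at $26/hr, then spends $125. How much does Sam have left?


Calculate earnings:
8 x $26 = $208
Subtract spending:
$208 - $125 = $83

$83


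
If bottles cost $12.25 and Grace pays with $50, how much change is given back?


Start with the amount paid:
$50
Subtract the price:
$50 - $12.25 = $37.75

$37.75


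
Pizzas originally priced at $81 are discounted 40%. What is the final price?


Calculate the discount amount:
40% of $81 = $32.40
Subtract from original:
$81 - $32.40 = $48.60

$48.60


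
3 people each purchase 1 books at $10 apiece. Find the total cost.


Cost per person:
1 x $10 = $10
Group total:
3 x $10 = $30

$30


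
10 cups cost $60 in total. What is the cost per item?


Total cost: $60
Number of items: 10
Unit price: $60 / 10 = $6

$6


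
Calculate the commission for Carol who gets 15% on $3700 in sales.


Convert rate to decimal:
15% = 0.15
Multiply by sales:
$3700 x 0.15 = $555

$555


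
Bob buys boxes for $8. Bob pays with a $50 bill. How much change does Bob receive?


Start with the amount paid:
$50
Subtract the price:
$50 - $8 = $42

$42


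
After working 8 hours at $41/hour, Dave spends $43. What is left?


Calculate earnings:
8 x $41 = $328
Subtract spending:
$328 - $43 = $285

$285


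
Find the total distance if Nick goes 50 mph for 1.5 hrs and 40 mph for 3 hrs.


Leg 1 distance:
50 x 1.5 = 75 miles
Leg 2 distance:
40 x 3 = 120 miles
Total distance:
75 + 120 = 195 miles

195 miles


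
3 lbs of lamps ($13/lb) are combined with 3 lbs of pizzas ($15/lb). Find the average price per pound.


Cost of lamps:
3 x $13 = $39
Cost of pizzas:
3 x $15 = $45
Total cost: $39 + $45 = $84
Total weight: 6 lbs
Average: $84 / 6 = $14/lb

$14/lb


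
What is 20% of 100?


Convert percentage to decimal:
20% = 0.2
Multiply:
100 x 0.2 = 20

20


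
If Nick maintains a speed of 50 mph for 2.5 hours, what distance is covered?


Use the formula: distance = speed x time
Speed = 50 mph, Time = 2.5 hours
50 x 2.5 = 125 miles

125 miles


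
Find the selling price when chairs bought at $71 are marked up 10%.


Calculate the markup amount:
10% of $71 = $7.10
Add to cost:
$71 + $7.10 = $78.10

$78.10


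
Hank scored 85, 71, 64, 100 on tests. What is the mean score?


Add the scores:
85 + 71 + 64 + 100 = 320
Divide by the number of tests:
320 / 4 = 80

80


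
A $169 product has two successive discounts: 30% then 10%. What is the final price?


First discount:
30% of $169 = $50.70
Price after first discount:
$169 - $50.70 = $118.30
Second discount:
10% of $118.30 = $11.83
Final price:
$118.30 - $11.83 = $106.47

$106.47


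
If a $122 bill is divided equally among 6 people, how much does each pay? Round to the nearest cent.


Total bill: $122
Number of people: 6
Each pays: $122 / 6 = $20.3333... ≈ $20.33

$20.33


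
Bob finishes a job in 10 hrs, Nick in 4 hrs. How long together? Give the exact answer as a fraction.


Bob's rate: 1/10 of the job per hour
Nick's rate: 1/4 of the job per hour
Combined rate: 1/10 + 1/4 = 7/20 per hour
Time = 1 / (7/20) = 20/7 hours (≈ 2.86 hours)

20/7 hours


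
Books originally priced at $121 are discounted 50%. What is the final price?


Calculate the discount amount:
50% of $121 = $60.50
Subtract from original:
$121 - $60.50 = $60.50

$60.50


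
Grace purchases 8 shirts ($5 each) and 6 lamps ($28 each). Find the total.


Cost of shirts:
8 x $5 = $40
Cost of lamps:
6 x $28 = $168
Add both:
$40 + $168 = $208

$208


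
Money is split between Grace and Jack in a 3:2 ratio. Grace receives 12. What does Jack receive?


Find the multiplier:
12 / 3 = 4
Apply to Jack's share:
2 x 4 = 8

8


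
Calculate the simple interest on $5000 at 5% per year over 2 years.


Use the formula I = P x R x T / 100
P x R x T = 5000 x 5 x 2 = 50000
I = 50000 / 100 = $500

$500


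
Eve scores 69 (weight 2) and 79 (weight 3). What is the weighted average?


Weighted sum:
2 x 69 + 3 x 79 = 375
Total weight:
2 + 3 = 5
Weighted average:
375 / 5 = 75

75


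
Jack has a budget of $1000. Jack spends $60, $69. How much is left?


Add up expenses:
$60 + $69 = $129
Subtract from budget:
$1000 - $129 = $871

$871


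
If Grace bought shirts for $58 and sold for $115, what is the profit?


Selling price = $115
Cost price = $58
Profit = selling price - cost price:
Profit = $115 - $58 = $57

$57


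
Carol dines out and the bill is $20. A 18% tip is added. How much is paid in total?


Calculate the tip:
18% of $20 = $3.60
Add tip to meal cost:
$20 + $3.60 = $23.60

$23.60


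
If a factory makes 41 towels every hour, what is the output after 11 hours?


Production rate: 41 towels per hour
Time: 11 hours
Total: 41 x 11 = 451 towels

451 towels


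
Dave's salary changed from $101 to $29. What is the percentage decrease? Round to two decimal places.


Find the absolute change:
|29 - 101| = 72
Divide by original and multiply by 100:
72 / 101 x 100 = 71.2871...% ≈ 71.29%

71.29%


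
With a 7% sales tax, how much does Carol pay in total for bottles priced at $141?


Calculate the tax:
7% of $141 = $9.87
Add tax to price:
$141 + $9.87 = $150.87

$150.87


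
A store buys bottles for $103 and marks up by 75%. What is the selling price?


Calculate the markup amount:
75% of $103 = $77.25
Add to cost:
$103 + $77.25 = $180.25

$180.25


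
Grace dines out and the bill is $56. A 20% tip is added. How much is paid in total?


Calculate the tip:
20% of $56 = $11.20
Add tip to meal cost:
$56 + $11.20 = $67.20

$67.20


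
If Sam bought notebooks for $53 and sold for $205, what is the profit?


Selling price = $205
Cost price = $53
Profit = selling price - cost price:
Profit = $205 - $53 = $152

$152


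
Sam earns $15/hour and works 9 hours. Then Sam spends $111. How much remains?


Calculate earnings:
9 x $15 = $135
Subtract spending:
$135 - $111 = $24

$24


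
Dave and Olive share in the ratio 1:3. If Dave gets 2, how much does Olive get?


Find the multiplier:
2 / 1 = 2
Apply to Olive's share:
3 x 2 = 6

6


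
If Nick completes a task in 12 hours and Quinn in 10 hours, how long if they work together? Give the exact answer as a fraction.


Nick's rate: 1/12 of the job per hour
Quinn's rate: 1/10 of the job per hour
Combined rate: 1/12 + 1/10 = 11/60 per hour
Time = 1 / (11/60) = 60/11 hours (≈ 5.45 hours)

60/11 hours


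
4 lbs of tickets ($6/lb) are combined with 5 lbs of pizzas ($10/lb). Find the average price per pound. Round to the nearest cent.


Cost of tickets:
4 x $6 = $24
Cost of pizzas:
5 x $10 = $50
Total cost: $24 + $50 = $74
Total weight: 9 lbs
Average: $74 / 9 = $8.2222... ≈ $8.22/lb

$8.22/lb


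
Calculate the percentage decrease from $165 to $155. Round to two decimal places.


Find the absolute change:
|155 - 165| = 10
Divide by original and multiply by 100:
10 / 165 x 100 = 6.0606...% ≈ 6.06%

6.06%


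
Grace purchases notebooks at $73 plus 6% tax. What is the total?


Calculate the tax:
6% of $73 = $4.38
Add tax to price:
$73 + $4.38 = $77.38

$77.38


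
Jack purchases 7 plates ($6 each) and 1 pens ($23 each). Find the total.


Cost of plates:
7 x $6 = $42
Cost of pens:
1 x $23 = $23
Add both:
$42 + $23 = $65

$65


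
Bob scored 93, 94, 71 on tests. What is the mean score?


Add the scores:
93 + 94 + 71 = 258
Divide by the number of tests:
258 / 3 = 86

86


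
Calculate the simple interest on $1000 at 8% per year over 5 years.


Use the formula I = P x R x T / 100
P x R x T = 1000 x 8 x 5 = 40000
I = 40000 / 100 = $400

$400


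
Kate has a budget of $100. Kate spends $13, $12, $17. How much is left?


Add up expenses:
$13 + $12 + $17 = $42
Subtract from budget:
$100 - $42 = $58

$58


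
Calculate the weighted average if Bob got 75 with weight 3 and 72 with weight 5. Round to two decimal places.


Weighted sum:
3 x 75 + 5 x 72 = 585
Total weight:
3 + 5 = 8
Weighted average:
585 / 8 = 73.125 ≈ 73.13

73.13


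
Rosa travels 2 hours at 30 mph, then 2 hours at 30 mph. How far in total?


Leg 1 distance:
30 x 2 = 60 miles
Leg 2 distance:
30 x 2 = 60 miles
Total distance:
60 + 60 = 120 miles

120 miles


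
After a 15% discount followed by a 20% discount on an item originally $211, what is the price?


First discount:
15% of $211 = $31.65
Price after first discount:
$211 - $31.65 = $179.35
Second discount:
20% of $179.35 = $35.87
Final price:
$179.35 - $35.87 = $143.48

$143.48


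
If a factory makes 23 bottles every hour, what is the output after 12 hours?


Production rate: 23 bottles per hour
Time: 12 hours
Total: 23 x 12 = 276 bottles

276 bottles


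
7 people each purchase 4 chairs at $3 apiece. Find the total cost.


Cost per person:
4 x $3 = $12
Group total:
7 x $12 = $84

$84


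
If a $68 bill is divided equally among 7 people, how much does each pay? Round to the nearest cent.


Total bill: $68
Number of people: 7
Each pays: $68 / 7 = $9.7142... ≈ $9.71

$9.71


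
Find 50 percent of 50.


Convert percentage to decimal:
50% = 0.5
Multiply:
50 x 0.5 = 25

25


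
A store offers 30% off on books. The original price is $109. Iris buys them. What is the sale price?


Calculate the discount amount:
30% of $109 = $32.70
Subtract from original:
$109 - $32.70 = $76.30

$76.30


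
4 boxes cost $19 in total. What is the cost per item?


Total cost: $19
Number of items: 4
Unit price: $19 / 4 = $4.75

$4.75


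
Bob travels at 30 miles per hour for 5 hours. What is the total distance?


Use the formula: distance = speed x time
Speed = 30 mph, Time = 5 hours
30 x 5 = 150 miles

150 miles


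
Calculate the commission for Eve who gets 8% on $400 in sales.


Convert rate to decimal:
8% = 0.08
Multiply by sales:
$400 x 0.08 = $32

$32


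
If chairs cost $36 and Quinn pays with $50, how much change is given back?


Start with the amount paid:
$50
Subtract the price:
$50 - $36 = $14

$14


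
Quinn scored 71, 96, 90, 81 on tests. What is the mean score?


Add the scores:
71 + 96 + 90 + 81 = 338
Divide by the number of tests:
338 / 4 = 84.5

84.5


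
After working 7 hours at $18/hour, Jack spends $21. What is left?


Calculate earnings:
7 x $18 = $126
Subtract spending:
$126 - $21 = $105

$105


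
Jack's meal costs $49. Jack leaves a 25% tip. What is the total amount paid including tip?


Calculate the tip:
25% of $49 = $12.25
Add tip to meal cost:
$49 + $12.25 = $61.25

$61.25


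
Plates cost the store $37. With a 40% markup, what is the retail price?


Calculate the markup amount:
40% of $37 = $14.80
Add to cost:
$37 + $14.80 = $51.80

$51.80


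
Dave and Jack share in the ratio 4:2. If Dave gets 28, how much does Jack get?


Find the multiplier:
28 / 4 = 7
Apply to Jack's share:
2 x 7 = 14

14


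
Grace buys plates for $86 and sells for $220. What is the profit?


Selling price = $220
Cost price = $86
Profit = selling price - cost price:
Profit = $220 - $86 = $134

$134


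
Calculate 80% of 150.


Convert percentage to decimal:
80% = 0.8
Multiply:
150 x 0.8 = 120

120


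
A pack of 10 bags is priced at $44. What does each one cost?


Total cost: $44
Number of items: 10
Unit price: $44 / 10 = $4.40

$4.40
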